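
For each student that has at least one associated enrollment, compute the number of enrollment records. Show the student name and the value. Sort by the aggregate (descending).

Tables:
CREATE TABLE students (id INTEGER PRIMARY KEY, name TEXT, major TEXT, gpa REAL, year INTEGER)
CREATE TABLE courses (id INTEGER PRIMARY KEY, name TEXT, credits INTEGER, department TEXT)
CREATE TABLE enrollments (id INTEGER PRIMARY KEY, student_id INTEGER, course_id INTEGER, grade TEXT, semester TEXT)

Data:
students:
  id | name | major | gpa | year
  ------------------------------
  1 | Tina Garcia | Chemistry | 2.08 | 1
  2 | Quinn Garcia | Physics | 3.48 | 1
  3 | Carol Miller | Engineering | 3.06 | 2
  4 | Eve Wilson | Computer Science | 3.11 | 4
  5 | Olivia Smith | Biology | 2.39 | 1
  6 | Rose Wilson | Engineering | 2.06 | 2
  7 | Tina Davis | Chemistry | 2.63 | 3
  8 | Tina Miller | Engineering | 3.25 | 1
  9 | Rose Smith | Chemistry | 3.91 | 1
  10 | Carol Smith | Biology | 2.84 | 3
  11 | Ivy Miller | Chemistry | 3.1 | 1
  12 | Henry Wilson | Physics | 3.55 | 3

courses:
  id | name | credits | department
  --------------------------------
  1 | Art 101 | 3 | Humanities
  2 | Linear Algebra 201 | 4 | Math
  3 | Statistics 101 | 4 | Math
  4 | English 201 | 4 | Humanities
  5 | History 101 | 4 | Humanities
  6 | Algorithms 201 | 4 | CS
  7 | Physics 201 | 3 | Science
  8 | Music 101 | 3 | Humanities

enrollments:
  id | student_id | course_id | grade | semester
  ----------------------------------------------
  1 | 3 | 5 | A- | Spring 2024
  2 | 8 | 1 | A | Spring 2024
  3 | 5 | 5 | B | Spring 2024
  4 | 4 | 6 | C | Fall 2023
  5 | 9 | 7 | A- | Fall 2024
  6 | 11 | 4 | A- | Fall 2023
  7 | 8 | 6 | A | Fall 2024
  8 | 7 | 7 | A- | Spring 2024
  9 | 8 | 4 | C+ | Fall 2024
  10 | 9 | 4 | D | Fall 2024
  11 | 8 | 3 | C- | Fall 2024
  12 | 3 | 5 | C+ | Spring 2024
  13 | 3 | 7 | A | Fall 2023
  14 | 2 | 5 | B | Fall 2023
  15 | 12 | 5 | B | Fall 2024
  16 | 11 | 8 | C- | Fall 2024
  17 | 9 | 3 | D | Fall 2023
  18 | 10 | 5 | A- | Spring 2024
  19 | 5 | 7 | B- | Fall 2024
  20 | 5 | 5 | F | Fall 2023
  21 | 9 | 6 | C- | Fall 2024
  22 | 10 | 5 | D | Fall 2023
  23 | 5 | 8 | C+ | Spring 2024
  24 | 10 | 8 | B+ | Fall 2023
SELECT p.name, COUNT(*) AS n FROM enrollments c JOIN students p ON c.student_id = p.id GROUP BY p.id, p.name ORDER BY n DESC

Execution result:
name | n
Olivia Smith | 4
Tina Miller | 4
Rose Smith | 4
Carol Miller | 3
Carol Smith | 3
Ivy Miller | 2
Quinn Garcia | 1
Eve Wilson | 1
Tina Davis | 1
Henry Wilson | 1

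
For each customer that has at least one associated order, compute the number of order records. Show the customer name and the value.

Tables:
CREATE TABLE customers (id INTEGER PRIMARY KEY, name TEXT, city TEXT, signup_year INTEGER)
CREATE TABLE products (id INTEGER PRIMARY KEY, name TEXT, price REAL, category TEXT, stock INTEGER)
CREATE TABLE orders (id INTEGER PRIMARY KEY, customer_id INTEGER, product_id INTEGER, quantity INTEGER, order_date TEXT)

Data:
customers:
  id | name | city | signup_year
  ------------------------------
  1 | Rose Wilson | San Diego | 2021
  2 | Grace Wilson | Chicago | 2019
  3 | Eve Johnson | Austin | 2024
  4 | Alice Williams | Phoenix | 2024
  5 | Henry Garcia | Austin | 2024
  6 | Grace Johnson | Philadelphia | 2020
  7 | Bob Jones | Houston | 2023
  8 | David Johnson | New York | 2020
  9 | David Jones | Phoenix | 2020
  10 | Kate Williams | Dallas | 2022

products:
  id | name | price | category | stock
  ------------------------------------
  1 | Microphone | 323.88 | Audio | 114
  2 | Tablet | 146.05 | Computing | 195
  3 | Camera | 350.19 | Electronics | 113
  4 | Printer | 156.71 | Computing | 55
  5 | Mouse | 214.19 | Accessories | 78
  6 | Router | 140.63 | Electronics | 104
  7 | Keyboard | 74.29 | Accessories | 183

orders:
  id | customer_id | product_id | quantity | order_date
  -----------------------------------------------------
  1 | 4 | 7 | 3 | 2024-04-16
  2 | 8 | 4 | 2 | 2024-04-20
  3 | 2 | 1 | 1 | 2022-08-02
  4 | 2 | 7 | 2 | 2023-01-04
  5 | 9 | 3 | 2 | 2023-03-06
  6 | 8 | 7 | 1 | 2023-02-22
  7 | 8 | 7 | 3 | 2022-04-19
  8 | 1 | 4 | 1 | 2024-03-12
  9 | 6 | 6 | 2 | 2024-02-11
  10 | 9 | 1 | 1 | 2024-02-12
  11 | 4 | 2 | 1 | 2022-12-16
SELECT p.name, COUNT(*) AS n FROM orders c JOIN customers p ON c.customer_id = p.id GROUP BY p.id, p.name

Execution result:
name | n
Rose Wilson | 1
Grace Wilson | 2
Alice Williams | 2
Grace Johnson | 1
David Johnson | 3
David Jones | 2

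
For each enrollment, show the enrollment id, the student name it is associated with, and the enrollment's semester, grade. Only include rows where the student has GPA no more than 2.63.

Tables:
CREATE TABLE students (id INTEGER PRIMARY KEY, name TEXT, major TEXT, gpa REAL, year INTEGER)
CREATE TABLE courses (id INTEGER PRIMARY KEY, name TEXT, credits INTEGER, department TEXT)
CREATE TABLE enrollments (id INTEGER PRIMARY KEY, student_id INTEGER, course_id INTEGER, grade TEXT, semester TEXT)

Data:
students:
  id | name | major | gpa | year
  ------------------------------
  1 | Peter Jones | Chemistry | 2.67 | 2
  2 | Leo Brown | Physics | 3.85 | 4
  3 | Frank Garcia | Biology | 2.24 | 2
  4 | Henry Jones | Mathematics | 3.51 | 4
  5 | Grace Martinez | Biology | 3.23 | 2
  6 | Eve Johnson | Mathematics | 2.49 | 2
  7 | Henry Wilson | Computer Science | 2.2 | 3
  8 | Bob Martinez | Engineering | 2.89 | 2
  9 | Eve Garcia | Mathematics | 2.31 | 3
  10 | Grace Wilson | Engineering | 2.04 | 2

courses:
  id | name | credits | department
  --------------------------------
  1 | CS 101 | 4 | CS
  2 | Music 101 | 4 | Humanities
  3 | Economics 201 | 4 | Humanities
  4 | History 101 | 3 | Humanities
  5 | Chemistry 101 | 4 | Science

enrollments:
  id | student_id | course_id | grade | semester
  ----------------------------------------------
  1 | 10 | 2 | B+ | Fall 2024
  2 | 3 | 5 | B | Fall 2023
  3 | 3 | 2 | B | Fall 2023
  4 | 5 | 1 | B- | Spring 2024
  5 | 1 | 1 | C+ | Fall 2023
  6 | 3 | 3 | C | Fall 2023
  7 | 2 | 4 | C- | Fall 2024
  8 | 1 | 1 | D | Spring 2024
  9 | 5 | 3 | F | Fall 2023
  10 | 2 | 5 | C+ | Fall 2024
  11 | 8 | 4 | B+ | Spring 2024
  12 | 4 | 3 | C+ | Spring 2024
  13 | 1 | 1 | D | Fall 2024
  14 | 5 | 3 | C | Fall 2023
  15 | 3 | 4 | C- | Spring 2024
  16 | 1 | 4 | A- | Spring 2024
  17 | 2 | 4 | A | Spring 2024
SELECT c.id, p.name AS student, c.semester, c.grade FROM enrollments c JOIN students p ON c.student_id = p.id WHERE p.gpa <= 2.63

Execution result:
id | student | semester | grade
1 | Grace Wilson | Fall 2024 | B+
2 | Frank Garcia | Fall 2023 | B
3 | Frank Garcia | Fall 2023 | B
6 | Frank Garcia | Fall 2023 | C
15 | Frank Garcia | Spring 2024 | C-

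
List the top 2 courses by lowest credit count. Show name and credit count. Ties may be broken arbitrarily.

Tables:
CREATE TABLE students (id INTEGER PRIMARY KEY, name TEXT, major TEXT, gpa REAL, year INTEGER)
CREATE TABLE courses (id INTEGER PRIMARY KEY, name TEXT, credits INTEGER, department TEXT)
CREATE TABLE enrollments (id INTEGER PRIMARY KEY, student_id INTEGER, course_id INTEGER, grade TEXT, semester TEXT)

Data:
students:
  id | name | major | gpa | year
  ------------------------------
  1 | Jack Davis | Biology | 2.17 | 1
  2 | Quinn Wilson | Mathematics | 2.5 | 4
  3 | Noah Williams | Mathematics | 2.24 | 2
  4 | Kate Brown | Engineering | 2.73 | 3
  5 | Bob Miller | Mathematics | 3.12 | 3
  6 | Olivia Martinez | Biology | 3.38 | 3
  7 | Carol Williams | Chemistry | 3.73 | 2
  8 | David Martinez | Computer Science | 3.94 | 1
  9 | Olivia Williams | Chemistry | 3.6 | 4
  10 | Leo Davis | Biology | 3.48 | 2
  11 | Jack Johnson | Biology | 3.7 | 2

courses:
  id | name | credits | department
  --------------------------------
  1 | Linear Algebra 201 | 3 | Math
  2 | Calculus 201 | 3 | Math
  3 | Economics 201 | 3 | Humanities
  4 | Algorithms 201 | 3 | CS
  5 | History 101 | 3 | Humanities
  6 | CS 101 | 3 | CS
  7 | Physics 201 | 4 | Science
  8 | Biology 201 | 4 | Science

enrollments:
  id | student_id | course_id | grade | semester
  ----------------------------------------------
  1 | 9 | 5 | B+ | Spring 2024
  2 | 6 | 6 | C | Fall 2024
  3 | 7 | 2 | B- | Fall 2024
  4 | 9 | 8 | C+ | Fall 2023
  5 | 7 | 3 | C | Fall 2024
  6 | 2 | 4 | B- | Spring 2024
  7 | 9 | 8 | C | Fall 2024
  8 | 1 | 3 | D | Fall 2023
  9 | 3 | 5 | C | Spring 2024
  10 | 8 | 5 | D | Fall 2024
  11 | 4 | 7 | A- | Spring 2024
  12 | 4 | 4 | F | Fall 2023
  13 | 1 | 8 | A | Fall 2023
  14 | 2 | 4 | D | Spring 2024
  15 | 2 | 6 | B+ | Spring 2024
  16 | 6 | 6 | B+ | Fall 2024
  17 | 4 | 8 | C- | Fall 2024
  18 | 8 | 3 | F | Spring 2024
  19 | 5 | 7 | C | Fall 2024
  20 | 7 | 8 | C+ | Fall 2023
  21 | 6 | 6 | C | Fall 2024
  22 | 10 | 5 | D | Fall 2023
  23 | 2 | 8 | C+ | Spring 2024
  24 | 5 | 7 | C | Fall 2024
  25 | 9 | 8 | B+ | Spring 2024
SELECT name, credits FROM courses ORDER BY credits ASC LIMIT 2

Execution result:
name | credits
Linear Algebra 201 | 3
Calculus 201 | 3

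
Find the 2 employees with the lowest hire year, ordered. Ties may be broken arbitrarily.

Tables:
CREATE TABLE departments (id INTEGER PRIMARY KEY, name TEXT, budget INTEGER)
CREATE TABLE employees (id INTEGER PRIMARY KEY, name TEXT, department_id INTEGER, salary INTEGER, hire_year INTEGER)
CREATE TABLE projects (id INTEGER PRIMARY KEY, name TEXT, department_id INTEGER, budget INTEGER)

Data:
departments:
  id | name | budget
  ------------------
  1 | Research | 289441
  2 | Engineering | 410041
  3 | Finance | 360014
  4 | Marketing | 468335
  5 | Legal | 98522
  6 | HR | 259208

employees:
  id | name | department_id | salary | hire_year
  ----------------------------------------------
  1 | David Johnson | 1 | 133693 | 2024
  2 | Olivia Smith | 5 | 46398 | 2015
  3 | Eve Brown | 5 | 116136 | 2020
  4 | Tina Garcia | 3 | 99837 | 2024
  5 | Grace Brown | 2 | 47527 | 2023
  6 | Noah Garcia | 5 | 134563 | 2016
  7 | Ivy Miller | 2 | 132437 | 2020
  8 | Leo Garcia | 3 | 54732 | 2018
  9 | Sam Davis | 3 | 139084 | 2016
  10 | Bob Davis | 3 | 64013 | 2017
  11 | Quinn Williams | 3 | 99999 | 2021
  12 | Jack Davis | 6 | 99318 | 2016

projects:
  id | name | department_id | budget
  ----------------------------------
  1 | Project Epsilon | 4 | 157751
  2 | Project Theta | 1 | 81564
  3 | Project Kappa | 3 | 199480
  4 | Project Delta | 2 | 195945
SELECT name, hire_year FROM employees ORDER BY hire_year ASC LIMIT 2

Execution result:
name | hire_year
Olivia Smith | 2015
Noah Garcia | 2016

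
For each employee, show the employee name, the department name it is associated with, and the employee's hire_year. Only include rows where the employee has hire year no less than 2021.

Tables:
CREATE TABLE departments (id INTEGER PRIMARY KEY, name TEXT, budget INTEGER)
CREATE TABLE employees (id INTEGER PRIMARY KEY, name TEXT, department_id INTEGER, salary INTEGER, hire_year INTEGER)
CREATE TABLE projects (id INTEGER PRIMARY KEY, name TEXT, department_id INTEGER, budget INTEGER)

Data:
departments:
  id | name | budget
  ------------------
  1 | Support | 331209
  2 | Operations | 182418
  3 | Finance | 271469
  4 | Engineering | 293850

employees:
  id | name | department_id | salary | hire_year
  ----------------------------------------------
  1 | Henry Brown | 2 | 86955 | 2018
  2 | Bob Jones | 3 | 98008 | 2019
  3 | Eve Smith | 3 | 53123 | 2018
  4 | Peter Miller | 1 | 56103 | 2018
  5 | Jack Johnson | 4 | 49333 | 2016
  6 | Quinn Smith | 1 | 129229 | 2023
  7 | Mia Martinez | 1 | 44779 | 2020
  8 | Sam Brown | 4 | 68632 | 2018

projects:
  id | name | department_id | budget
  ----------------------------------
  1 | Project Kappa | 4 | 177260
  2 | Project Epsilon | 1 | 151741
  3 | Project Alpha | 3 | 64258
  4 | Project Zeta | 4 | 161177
SELECT c.name, p.name AS department, c.hire_year FROM employees c JOIN departments p ON c.department_id = p.id WHERE c.hire_year >= 2021

Execution result:
name | department | hire_year
Quinn Smith | Support | 2023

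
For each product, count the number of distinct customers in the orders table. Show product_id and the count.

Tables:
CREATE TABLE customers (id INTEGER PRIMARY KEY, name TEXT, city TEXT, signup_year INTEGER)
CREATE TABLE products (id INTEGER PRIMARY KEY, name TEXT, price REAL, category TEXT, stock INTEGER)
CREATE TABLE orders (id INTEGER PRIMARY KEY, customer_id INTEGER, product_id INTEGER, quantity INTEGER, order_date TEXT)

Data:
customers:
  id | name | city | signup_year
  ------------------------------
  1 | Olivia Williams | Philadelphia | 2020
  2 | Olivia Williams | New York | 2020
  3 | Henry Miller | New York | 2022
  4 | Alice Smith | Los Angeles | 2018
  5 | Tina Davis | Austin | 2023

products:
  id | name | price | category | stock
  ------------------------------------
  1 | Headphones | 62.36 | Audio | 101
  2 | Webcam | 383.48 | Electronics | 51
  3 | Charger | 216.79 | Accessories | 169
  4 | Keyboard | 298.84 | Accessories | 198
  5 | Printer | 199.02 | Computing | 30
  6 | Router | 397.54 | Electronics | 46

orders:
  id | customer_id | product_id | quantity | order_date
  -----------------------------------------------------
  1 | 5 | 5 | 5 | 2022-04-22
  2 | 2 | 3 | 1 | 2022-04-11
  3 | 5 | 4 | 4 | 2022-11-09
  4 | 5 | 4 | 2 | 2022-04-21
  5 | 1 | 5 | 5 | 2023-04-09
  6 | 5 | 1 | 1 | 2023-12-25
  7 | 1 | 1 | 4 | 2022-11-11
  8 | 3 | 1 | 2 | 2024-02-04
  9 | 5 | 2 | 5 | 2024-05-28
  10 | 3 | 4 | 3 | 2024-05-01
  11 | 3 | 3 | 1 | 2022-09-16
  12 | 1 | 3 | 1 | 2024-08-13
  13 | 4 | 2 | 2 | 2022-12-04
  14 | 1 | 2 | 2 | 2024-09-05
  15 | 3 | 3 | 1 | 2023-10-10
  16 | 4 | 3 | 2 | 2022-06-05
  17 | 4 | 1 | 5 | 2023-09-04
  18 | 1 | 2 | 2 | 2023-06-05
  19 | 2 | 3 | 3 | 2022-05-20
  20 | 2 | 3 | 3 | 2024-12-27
SELECT product_id, COUNT(DISTINCT customer_id) AS distinct_customer_count FROM orders GROUP BY product_id

Execution result:
product_id | distinct_customer_count
1 | 4
2 | 3
3 | 4
4 | 2
5 | 2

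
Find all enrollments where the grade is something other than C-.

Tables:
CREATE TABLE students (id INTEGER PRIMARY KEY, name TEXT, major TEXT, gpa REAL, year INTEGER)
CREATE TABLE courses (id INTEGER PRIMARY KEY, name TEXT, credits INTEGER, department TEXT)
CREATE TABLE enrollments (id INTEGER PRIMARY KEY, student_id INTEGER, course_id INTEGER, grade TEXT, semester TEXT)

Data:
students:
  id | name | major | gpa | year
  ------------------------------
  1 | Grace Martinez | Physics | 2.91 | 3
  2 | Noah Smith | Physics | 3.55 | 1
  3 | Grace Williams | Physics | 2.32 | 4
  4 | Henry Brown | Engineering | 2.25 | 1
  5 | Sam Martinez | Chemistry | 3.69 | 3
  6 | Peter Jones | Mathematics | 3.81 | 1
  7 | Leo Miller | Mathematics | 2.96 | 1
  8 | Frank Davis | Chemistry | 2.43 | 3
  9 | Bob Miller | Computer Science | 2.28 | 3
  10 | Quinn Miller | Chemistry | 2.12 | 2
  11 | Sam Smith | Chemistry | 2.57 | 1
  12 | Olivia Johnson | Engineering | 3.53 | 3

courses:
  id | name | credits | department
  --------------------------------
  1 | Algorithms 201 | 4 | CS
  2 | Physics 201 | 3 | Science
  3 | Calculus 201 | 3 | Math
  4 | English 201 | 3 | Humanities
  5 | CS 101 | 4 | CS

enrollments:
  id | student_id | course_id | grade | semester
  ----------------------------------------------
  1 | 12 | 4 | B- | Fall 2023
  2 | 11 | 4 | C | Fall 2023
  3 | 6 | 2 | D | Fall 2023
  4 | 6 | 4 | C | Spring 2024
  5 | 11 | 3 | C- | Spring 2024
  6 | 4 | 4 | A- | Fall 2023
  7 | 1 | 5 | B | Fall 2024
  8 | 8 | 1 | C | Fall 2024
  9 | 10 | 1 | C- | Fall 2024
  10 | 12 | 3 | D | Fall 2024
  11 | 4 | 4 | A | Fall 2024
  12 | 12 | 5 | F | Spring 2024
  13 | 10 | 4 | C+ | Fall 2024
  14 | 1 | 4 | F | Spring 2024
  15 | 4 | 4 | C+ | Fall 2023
SELECT id, grade FROM enrollments WHERE grade <> 'C-'

Execution result:
id | grade
1 | B-
2 | C
3 | D
4 | C
6 | A-
7 | B
8 | C
10 | D
11 | A
12 | F
13 | C+
14 | F
15 | C+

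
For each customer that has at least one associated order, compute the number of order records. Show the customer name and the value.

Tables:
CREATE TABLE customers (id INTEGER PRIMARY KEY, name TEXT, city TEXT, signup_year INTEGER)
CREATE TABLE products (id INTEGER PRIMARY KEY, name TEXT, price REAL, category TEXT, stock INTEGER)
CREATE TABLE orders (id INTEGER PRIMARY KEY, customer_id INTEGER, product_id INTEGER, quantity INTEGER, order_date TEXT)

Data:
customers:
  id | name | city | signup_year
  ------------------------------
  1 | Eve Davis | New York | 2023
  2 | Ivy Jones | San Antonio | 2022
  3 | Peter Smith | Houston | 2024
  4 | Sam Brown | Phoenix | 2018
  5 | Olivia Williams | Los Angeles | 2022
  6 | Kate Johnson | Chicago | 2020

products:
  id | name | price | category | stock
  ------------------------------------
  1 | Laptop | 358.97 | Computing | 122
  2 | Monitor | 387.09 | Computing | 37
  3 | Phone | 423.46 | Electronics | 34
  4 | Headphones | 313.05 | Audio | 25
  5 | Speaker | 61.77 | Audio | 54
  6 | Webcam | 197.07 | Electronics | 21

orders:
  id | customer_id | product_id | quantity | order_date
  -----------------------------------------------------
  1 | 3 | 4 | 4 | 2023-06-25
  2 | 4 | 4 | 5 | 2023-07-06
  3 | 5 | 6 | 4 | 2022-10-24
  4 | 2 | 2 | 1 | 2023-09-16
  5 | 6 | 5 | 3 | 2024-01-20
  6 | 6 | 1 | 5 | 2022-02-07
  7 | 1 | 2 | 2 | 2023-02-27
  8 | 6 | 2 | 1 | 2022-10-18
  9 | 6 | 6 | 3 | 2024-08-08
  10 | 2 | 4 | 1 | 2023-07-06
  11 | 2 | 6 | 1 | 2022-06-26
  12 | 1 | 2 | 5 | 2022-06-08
SELECT p.name, COUNT(*) AS n FROM orders c JOIN customers p ON c.customer_id = p.id GROUP BY p.id, p.name

Execution result:
name | n
Eve Davis | 2
Ivy Jones | 3
Peter Smith | 1
Sam Brown | 1
Olivia Williams | 1
Kate Johnson | 4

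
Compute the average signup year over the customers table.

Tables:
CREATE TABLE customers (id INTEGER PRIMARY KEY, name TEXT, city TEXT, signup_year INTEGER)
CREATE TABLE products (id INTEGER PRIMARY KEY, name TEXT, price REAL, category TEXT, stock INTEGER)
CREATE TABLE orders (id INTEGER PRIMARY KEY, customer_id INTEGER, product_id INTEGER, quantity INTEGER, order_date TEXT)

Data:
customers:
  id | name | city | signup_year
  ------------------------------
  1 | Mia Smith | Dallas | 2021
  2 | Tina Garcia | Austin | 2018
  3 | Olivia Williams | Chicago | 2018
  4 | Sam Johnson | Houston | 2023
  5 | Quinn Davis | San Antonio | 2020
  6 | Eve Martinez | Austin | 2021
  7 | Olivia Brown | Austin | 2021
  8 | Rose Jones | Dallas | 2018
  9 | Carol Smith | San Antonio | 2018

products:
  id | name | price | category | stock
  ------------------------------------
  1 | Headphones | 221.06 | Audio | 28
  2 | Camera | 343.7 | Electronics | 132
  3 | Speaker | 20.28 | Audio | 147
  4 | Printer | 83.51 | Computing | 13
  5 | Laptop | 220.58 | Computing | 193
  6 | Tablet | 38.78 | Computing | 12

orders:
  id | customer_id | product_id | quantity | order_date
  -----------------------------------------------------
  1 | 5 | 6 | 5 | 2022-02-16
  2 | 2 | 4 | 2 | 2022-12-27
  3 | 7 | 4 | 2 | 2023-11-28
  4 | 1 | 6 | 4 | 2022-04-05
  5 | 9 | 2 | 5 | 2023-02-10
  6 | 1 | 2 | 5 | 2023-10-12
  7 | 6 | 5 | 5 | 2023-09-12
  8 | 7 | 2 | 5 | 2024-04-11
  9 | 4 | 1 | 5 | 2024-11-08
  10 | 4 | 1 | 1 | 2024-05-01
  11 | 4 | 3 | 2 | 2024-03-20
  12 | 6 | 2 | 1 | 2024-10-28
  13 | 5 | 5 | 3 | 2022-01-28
SELECT AVG(signup_year) FROM customers

Execution result:
2019.78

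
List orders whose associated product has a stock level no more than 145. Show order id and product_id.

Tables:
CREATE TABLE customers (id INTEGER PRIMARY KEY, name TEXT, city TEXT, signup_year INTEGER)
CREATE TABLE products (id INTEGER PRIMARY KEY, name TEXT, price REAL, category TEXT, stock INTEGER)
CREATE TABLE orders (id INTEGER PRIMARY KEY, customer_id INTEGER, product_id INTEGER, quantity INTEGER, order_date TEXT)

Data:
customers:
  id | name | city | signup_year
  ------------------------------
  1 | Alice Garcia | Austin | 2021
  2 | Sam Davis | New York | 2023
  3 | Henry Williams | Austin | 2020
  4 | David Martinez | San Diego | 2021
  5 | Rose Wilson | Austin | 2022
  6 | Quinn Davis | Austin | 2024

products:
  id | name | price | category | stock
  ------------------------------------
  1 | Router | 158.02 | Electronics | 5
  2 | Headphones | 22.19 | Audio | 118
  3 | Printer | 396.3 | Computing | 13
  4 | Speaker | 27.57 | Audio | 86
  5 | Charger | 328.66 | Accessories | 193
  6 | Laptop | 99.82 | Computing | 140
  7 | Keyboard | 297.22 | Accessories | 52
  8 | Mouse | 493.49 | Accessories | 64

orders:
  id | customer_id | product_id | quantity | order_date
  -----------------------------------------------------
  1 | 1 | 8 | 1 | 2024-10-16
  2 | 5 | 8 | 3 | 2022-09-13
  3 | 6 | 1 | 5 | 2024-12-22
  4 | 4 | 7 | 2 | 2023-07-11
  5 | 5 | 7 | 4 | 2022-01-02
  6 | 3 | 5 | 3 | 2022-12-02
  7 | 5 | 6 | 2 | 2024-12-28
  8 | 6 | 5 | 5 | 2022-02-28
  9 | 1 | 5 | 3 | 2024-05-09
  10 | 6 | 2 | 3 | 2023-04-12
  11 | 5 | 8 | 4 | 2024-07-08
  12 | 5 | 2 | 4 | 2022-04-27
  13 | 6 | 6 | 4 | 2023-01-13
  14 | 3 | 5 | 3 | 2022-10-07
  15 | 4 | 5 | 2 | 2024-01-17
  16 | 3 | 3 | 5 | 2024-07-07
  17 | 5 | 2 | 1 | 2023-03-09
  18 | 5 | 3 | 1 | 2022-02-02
SELECT id, product_id FROM orders WHERE product_id IN (SELECT id FROM products WHERE stock <= 145)

Execution result:
id | product_id
1 | 8
2 | 8
3 | 1
4 | 7
5 | 7
7 | 6
10 | 2
11 | 8
12 | 2
13 | 6
16 | 3
17 | 2
18 | 3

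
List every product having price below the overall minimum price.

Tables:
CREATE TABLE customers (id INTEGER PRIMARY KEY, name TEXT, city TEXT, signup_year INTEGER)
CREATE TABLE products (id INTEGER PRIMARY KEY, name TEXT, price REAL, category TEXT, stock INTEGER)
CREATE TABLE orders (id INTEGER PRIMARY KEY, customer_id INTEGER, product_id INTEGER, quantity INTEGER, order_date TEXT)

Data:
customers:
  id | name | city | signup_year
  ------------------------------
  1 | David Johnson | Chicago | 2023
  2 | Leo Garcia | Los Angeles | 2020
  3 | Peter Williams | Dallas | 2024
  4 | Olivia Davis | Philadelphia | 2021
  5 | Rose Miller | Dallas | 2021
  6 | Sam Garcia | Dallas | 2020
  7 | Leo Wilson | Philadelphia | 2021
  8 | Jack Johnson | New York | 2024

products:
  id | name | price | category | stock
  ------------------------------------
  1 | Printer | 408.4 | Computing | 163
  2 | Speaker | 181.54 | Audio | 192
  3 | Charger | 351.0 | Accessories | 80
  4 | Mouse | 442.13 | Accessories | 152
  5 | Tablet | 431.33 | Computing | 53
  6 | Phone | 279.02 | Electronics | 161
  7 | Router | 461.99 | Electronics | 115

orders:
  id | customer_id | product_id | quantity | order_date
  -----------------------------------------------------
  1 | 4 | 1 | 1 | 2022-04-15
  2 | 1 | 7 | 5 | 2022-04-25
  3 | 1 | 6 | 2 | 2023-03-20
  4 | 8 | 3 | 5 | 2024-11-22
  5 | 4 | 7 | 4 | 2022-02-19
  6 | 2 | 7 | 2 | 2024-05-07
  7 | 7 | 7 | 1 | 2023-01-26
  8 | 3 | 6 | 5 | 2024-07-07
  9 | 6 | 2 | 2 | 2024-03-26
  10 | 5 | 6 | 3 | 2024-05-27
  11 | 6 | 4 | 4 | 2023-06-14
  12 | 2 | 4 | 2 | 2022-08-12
SELECT name, price FROM products WHERE price < (SELECT MIN(price) FROM products)

Execution result:
(no rows)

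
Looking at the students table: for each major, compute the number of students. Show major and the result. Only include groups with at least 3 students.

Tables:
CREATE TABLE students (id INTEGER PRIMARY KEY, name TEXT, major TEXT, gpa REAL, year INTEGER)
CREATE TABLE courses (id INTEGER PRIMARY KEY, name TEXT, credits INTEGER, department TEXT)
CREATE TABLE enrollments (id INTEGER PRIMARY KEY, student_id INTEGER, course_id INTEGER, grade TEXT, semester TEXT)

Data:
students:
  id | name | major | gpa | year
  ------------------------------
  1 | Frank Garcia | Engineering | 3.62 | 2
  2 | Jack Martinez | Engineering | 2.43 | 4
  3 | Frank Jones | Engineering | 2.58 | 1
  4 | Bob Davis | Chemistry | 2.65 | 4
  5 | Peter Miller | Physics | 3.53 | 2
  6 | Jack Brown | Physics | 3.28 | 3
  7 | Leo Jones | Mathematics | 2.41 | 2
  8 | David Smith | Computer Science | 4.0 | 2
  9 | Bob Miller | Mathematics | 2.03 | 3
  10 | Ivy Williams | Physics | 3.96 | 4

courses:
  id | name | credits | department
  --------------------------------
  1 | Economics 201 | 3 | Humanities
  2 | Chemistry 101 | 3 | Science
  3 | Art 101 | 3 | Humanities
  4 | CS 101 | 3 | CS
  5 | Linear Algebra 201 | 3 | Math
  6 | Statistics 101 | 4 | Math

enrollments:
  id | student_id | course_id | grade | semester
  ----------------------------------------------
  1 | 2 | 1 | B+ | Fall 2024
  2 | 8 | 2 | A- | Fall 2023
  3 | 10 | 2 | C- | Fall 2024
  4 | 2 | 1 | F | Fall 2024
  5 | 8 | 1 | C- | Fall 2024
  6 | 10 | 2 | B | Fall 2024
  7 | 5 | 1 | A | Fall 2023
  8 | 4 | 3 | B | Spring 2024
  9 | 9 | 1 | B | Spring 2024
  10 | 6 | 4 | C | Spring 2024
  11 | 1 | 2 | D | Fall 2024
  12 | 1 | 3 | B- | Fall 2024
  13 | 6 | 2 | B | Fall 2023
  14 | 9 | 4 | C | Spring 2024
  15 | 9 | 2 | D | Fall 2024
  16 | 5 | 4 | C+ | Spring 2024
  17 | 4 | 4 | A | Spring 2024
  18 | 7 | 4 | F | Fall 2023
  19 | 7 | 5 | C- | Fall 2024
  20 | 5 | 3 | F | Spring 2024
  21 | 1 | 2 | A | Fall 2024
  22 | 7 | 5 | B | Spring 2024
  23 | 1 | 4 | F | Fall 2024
SELECT major, COUNT(*) AS n FROM students GROUP BY major HAVING COUNT(*) >= 3

Execution result:
major | n
Engineering | 3
Physics | 3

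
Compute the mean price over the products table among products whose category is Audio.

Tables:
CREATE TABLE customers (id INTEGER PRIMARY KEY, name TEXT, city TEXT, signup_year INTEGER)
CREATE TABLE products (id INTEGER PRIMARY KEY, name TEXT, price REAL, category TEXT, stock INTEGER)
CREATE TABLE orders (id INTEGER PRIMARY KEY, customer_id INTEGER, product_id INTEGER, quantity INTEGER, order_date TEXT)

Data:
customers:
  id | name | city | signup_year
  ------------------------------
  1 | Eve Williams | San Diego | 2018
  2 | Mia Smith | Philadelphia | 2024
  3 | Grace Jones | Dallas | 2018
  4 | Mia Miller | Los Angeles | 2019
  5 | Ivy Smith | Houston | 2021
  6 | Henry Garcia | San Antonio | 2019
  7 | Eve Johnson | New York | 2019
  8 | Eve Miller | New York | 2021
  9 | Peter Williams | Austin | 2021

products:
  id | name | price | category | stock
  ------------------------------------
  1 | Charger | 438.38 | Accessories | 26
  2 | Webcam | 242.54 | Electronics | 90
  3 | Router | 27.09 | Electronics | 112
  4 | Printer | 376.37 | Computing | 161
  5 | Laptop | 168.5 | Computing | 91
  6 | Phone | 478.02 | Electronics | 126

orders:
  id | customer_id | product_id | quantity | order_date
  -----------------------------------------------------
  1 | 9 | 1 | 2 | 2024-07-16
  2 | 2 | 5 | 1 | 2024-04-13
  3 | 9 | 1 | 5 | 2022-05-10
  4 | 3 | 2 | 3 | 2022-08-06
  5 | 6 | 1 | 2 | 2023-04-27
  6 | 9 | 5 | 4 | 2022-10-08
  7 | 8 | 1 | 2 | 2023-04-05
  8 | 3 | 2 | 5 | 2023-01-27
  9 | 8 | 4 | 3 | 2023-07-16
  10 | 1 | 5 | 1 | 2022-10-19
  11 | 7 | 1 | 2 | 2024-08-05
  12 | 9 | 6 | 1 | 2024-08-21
SELECT AVG(price) FROM products WHERE category = 'Audio'

Execution result:
NULL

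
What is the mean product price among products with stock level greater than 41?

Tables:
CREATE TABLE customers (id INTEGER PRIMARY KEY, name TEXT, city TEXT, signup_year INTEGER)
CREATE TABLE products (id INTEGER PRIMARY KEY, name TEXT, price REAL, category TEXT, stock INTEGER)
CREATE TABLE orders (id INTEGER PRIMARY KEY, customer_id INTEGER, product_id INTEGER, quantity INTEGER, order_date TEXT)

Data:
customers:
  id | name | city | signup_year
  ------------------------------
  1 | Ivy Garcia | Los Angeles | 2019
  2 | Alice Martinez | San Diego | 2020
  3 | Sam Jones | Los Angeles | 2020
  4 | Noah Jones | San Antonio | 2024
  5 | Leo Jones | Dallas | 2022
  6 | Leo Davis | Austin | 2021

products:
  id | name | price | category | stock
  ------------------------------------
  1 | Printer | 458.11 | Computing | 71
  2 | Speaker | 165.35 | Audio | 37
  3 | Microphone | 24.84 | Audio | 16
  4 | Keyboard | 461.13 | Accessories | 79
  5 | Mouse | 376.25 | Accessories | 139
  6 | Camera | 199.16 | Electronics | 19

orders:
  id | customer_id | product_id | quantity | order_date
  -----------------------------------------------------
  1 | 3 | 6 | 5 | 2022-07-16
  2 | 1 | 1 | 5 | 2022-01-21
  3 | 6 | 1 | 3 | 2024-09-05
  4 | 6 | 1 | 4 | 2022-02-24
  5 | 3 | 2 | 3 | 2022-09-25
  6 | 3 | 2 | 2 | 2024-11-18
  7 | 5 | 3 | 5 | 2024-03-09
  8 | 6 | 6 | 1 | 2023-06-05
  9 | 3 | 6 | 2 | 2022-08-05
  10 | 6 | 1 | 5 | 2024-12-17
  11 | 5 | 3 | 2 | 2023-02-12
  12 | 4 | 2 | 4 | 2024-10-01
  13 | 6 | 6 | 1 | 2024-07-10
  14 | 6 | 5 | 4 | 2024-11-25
SELECT AVG(price) FROM products WHERE stock > 41

Execution result:
431.83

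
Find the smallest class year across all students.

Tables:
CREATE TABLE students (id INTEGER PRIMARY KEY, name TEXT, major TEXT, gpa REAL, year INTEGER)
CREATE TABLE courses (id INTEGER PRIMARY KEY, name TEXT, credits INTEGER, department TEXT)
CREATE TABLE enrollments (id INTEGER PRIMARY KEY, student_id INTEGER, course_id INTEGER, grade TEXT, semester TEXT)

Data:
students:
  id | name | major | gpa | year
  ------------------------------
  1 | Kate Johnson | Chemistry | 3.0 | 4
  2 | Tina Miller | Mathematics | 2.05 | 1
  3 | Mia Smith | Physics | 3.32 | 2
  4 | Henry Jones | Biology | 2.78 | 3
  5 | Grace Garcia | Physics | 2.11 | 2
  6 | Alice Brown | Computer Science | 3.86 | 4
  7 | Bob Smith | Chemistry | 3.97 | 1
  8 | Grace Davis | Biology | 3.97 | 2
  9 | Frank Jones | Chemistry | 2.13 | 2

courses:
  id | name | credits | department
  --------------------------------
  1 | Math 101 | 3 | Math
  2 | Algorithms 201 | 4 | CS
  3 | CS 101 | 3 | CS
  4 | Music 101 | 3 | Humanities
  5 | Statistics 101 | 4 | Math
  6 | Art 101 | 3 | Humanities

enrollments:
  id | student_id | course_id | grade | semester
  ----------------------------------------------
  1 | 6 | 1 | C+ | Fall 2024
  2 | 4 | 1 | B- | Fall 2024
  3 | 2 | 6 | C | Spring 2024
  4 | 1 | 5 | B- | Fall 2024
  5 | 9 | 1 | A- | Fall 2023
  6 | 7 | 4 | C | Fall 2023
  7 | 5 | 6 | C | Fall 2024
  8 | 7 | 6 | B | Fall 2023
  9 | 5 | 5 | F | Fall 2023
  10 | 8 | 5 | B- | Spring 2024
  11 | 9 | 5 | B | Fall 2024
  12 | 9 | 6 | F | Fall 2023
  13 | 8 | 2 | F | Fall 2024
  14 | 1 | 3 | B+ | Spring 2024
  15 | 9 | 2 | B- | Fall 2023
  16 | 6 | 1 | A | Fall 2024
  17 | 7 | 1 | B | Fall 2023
SELECT MIN(year) FROM students

Execution result:
1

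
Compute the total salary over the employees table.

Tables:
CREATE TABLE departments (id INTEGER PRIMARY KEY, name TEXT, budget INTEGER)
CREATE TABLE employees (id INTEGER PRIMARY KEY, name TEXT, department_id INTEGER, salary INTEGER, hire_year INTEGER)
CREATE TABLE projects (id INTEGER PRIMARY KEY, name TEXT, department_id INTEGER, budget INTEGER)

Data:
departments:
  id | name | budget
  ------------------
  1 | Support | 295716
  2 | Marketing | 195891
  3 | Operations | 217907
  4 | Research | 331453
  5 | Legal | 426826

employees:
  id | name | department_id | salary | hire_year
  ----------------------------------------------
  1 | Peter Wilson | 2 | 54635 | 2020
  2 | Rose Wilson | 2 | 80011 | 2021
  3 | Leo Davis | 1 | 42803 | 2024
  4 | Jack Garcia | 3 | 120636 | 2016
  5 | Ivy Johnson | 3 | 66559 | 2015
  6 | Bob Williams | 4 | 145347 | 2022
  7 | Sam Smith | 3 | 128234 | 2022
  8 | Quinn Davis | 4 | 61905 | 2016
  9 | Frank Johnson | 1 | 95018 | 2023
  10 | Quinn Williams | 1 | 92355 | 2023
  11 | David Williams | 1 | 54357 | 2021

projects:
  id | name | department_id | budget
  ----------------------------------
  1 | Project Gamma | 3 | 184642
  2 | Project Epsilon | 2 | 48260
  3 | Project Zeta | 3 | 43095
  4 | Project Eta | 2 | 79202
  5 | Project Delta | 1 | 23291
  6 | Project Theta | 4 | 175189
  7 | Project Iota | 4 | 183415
SELECT SUM(salary) FROM employees

Execution result:
941860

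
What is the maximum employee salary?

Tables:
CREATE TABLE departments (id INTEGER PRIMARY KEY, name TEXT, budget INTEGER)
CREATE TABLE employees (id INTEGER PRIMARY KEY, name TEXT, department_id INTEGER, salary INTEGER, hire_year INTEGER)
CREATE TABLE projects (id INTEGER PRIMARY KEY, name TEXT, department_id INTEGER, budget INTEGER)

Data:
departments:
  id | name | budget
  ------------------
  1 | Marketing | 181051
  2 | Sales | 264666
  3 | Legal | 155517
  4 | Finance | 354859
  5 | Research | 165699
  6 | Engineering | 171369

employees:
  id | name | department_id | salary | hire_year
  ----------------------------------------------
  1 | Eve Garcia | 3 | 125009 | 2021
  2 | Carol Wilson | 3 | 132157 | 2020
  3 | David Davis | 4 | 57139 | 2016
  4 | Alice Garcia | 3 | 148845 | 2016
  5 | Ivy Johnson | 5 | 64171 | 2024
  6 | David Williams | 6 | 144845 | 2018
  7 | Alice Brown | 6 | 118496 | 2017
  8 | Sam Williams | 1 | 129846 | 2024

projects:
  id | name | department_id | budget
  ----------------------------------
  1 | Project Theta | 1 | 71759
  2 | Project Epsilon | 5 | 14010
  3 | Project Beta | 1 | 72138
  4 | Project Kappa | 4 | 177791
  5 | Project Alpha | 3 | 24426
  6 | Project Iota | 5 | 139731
SELECT MAX(salary) FROM employees

Execution result:
148845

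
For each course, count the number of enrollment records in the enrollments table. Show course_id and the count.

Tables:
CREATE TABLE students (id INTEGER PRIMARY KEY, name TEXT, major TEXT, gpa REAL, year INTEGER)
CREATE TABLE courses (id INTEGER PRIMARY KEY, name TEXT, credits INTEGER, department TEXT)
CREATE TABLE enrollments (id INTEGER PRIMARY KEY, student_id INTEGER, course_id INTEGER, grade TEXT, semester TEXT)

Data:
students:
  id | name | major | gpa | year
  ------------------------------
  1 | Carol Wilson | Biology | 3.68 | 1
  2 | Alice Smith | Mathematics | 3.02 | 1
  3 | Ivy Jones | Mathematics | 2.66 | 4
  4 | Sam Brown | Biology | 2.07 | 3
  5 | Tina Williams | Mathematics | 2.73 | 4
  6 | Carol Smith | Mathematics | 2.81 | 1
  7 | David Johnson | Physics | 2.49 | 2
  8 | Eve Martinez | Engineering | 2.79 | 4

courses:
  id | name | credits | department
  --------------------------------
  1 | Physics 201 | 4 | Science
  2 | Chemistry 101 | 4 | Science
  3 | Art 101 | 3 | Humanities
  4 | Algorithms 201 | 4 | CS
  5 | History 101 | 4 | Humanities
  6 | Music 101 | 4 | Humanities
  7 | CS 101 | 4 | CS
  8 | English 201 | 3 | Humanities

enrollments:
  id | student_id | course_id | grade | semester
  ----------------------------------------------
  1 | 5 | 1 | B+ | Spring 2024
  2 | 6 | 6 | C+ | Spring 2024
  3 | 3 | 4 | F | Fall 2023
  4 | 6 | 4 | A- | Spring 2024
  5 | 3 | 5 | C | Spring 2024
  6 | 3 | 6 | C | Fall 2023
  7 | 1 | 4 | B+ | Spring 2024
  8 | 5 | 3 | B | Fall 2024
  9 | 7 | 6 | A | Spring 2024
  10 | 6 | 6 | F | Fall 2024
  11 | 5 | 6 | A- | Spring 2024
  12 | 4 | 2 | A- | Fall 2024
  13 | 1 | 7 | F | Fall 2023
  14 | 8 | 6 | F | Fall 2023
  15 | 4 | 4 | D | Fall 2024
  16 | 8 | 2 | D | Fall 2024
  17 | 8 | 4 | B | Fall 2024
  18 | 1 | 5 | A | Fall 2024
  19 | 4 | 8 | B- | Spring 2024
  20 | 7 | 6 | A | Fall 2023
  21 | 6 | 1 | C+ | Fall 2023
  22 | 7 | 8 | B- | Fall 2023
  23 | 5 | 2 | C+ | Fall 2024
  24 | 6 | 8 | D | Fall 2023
SELECT course_id, COUNT(*) AS enrollment_count FROM enrollments GROUP BY course_id

Execution result:
course_id | enrollment_count
1 | 2
2 | 3
3 | 1
4 | 5
5 | 2
6 | 7
7 | 1
8 | 3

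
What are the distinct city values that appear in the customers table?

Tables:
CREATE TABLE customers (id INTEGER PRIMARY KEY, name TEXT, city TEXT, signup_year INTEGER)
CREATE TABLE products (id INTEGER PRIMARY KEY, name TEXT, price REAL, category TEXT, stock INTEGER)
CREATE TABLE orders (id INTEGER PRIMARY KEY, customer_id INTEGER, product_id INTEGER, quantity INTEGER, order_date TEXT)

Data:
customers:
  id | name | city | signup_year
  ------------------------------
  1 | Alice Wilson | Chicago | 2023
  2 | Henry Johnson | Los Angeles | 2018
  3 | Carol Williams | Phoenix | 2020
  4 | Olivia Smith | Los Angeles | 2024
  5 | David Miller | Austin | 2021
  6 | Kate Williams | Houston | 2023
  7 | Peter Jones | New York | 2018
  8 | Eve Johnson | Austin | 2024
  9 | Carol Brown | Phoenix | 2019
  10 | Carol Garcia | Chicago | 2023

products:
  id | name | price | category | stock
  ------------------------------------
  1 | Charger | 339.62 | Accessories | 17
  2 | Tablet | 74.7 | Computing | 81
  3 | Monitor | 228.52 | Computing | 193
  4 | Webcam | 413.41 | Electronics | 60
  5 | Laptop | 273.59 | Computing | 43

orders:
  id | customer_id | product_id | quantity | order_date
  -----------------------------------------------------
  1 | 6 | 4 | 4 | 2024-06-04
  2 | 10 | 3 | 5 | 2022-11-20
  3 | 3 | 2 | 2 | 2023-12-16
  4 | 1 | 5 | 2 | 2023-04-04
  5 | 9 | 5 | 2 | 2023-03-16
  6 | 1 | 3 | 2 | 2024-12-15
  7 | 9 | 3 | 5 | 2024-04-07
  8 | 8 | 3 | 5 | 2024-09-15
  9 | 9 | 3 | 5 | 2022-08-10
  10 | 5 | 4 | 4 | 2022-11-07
SELECT DISTINCT city FROM customers

Execution result:
city
Chicago
Los Angeles
Phoenix
Austin
Houston
New York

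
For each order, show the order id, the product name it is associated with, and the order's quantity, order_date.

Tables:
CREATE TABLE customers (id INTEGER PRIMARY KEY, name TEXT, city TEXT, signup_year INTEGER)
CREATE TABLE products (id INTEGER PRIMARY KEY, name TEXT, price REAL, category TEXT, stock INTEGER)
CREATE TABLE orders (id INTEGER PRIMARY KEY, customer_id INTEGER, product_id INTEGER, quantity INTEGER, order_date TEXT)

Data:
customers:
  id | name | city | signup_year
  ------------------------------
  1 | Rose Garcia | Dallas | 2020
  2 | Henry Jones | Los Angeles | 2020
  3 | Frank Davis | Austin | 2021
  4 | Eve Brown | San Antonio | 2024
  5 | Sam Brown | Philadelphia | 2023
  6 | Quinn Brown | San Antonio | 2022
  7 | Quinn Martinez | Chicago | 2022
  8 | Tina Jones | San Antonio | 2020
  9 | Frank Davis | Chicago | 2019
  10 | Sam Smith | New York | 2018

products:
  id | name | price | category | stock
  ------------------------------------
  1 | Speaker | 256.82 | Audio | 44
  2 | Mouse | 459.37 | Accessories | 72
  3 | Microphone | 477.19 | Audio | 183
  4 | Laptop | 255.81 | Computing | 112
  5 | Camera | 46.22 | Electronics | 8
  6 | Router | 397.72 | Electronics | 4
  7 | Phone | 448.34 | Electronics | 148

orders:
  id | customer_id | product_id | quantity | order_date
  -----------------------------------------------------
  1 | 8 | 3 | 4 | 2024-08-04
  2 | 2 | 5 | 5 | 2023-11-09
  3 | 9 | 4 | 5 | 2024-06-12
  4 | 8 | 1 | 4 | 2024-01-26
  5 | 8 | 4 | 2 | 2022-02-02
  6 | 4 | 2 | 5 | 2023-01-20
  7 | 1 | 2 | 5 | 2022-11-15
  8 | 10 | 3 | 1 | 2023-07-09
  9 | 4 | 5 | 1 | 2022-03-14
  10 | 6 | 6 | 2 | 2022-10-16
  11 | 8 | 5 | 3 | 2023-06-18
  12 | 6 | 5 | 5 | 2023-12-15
SELECT c.id, p.name AS product, c.quantity, c.order_date FROM orders c JOIN products p ON c.product_id = p.id

Execution result:
id | product | quantity | order_date
1 | Microphone | 4 | 2024-08-04
2 | Camera | 5 | 2023-11-09
3 | Laptop | 5 | 2024-06-12
4 | Speaker | 4 | 2024-01-26
5 | Laptop | 2 | 2022-02-02
6 | Mouse | 5 | 2023-01-20
7 | Mouse | 5 | 2022-11-15
8 | Microphone | 1 | 2023-07-09
9 | Camera | 1 | 2022-03-14
10 | Router | 2 | 2022-10-16
11 | Camera | 3 | 2023-06-18
12 | Camera | 5 | 2023-12-15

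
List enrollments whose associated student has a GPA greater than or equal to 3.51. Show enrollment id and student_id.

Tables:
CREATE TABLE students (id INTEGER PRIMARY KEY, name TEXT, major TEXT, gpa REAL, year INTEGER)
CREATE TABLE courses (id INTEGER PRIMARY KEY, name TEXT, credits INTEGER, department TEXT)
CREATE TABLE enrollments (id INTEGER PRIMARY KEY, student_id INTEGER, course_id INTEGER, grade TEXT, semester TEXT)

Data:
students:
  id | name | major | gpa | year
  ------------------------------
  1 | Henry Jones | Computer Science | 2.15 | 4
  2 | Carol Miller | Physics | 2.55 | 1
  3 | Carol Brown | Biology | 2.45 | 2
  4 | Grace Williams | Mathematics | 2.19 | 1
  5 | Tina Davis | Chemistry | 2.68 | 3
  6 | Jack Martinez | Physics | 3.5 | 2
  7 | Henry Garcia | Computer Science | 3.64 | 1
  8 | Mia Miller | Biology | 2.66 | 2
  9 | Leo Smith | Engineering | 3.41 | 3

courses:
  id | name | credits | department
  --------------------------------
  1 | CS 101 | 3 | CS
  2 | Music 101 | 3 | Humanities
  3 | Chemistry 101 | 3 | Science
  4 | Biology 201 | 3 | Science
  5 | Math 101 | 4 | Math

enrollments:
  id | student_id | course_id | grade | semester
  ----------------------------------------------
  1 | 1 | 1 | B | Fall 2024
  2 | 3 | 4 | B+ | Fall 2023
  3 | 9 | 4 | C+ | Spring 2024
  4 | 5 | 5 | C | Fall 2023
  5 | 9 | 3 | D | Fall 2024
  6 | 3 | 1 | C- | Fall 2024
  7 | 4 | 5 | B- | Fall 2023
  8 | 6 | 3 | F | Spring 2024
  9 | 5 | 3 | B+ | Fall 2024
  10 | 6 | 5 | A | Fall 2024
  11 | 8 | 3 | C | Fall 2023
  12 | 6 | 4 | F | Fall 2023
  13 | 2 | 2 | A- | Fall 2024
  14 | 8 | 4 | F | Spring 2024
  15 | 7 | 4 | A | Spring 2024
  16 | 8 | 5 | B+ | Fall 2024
SELECT id, student_id FROM enrollments WHERE student_id IN (SELECT id FROM students WHERE gpa >= 3.51)

Execution result:
id | student_id
15 | 7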